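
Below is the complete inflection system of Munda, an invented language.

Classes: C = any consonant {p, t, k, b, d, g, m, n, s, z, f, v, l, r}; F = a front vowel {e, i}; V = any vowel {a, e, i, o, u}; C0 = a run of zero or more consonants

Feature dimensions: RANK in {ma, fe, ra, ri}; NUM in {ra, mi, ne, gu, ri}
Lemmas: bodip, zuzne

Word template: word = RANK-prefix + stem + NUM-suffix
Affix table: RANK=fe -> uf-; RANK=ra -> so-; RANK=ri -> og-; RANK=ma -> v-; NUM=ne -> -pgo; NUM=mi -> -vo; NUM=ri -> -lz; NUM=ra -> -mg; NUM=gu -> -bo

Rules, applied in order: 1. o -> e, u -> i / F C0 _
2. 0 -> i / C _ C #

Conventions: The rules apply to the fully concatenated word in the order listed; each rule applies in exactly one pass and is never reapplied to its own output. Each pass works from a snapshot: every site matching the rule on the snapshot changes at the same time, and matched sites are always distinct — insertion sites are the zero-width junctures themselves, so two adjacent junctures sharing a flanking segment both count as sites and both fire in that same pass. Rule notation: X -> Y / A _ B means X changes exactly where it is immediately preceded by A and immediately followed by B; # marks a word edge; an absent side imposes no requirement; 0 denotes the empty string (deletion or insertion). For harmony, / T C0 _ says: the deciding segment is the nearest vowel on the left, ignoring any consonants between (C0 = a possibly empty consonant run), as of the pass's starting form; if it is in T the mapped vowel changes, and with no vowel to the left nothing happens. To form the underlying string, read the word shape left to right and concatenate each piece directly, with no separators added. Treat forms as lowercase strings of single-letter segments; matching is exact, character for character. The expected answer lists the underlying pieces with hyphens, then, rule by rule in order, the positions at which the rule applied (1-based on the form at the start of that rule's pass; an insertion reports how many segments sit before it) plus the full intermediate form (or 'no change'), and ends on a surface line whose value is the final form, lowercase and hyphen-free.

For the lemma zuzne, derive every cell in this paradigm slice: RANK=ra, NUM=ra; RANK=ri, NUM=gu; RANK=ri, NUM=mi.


cell RANK=ra, NUM=ra:
underlying: so-zuzne-mg
1. o -> e, u -> i / F C0 _: no change
2. 0 -> i / C _ C #: inserts after position(s) 8: sozuznemig
surface: sozuznemig

cell RANK=ri, NUM=gu:
underlying: og-zuzne-bo
1. o -> e, u -> i / F C0 _: fires at position(s) 9: ogzuznebe
2. 0 -> i / C _ C #: no change
surface: ogzuznebe

cell RANK=ri, NUM=mi:
underlying: og-zuzne-vo
1. o -> e, u -> i / F C0 _: fires at position(s) 9: ogzuzneve
2. 0 -> i / C _ C #: no change
surface: ogzuzneve


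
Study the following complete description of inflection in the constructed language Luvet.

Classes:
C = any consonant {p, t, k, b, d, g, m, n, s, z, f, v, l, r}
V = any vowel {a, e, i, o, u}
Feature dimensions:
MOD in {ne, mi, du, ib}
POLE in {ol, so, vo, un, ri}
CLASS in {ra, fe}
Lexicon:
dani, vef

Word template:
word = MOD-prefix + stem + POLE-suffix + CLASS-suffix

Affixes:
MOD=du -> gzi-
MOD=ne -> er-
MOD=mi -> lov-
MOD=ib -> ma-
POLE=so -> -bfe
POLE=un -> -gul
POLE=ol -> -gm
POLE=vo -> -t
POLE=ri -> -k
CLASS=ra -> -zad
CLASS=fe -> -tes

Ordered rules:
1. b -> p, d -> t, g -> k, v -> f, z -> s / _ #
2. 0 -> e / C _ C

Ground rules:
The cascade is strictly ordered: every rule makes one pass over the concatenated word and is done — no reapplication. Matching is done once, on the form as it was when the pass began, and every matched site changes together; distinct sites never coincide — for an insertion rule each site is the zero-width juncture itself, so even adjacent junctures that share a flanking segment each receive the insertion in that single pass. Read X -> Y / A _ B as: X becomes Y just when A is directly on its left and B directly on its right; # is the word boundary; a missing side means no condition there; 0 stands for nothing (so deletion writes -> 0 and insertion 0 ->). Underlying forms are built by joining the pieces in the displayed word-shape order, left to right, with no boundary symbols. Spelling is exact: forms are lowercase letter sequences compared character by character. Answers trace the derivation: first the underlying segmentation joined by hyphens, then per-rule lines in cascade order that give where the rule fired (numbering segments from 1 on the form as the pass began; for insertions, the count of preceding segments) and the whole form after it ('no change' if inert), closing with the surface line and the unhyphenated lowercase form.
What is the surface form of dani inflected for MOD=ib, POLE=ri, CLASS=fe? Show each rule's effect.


underlying: ma-dani-k-tes
1. b -> p, d -> t, g -> k, v -> f, z -> s / _ #: no change
2. 0 -> e / C _ C: inserts after position(s) 7: madaniketes
surface: madaniketes


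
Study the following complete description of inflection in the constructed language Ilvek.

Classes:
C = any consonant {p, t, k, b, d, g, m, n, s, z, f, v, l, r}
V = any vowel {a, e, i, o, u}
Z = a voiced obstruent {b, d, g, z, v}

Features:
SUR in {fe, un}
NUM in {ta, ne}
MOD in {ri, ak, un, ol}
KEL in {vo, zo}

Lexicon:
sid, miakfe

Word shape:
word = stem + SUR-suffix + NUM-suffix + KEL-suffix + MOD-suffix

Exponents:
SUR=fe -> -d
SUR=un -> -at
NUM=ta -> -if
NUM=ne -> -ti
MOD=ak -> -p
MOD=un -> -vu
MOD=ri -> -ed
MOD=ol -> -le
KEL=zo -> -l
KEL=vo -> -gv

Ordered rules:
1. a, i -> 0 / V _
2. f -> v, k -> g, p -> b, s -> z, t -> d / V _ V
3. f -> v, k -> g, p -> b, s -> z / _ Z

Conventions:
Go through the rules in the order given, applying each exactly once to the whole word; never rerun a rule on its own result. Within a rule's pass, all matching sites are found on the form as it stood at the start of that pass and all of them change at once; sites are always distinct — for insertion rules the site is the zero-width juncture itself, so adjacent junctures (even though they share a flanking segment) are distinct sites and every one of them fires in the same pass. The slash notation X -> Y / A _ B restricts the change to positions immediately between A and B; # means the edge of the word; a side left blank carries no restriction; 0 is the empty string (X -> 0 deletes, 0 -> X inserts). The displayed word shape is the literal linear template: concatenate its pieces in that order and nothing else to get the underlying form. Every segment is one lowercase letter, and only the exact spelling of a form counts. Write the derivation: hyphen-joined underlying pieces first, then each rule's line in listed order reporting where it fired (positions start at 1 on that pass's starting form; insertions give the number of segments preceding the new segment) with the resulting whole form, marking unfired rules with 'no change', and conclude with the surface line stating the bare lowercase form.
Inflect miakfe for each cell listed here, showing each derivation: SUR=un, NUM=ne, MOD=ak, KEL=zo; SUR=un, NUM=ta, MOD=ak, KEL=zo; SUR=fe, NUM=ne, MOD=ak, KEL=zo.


cell SUR=un, NUM=ne, MOD=ak, KEL=zo:
underlying: miakfe-at-ti-l-p
1. a, i -> 0 / V _: fires at position(s) 3, 7: mikfettilp
2. f -> v, k -> g, p -> b, s -> z, t -> d / V _ V: no change
3. f -> v, k -> g, p -> b, s -> z / _ Z: no change
surface: mikfettilp

cell SUR=un, NUM=ta, MOD=ak, KEL=zo:
underlying: miakfe-at-if-l-p
1. a, i -> 0 / V _: fires at position(s) 3, 7: mikfetiflp
2. f -> v, k -> g, p -> b, s -> z, t -> d / V _ V: fires at position(s) 6: mikfediflp
3. f -> v, k -> g, p -> b, s -> z / _ Z: no change
surface: mikfediflp

cell SUR=fe, NUM=ne, MOD=ak, KEL=zo:
underlying: miakfe-d-ti-l-p
1. a, i -> 0 / V _: fires at position(s) 3: mikfedtilp
2. f -> v, k -> g, p -> b, s -> z, t -> d / V _ V: no change
3. f -> v, k -> g, p -> b, s -> z / _ Z: no change
surface: mikfedtilp


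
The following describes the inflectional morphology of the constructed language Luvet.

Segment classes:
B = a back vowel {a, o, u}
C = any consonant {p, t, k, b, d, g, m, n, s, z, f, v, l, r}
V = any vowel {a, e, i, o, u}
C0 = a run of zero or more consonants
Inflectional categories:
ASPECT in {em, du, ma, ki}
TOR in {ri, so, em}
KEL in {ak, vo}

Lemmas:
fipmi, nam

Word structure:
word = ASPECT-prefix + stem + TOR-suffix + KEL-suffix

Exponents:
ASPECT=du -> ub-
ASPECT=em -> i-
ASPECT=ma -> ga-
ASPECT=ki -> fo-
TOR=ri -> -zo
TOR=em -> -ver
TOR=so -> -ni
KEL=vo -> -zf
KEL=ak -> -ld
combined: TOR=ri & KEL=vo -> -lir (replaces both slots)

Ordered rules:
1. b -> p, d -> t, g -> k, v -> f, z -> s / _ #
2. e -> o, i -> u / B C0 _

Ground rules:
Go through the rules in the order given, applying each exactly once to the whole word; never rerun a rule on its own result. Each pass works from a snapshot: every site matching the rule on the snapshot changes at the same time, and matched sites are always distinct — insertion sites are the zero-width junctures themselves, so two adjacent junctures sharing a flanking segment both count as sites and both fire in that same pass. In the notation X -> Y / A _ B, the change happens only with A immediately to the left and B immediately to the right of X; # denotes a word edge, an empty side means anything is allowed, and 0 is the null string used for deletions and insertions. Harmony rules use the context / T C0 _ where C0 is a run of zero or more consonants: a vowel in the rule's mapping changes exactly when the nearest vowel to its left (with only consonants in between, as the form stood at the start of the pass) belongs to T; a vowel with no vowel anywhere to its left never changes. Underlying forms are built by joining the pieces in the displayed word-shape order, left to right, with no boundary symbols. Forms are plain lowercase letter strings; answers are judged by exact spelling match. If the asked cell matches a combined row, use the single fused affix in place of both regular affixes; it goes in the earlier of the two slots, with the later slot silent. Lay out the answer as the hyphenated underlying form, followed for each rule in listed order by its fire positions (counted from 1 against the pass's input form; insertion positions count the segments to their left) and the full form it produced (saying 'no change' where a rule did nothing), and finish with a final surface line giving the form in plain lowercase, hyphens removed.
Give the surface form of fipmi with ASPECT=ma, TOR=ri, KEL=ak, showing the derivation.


underlying: ga-fipmi-zo-ld
1. b -> p, d -> t, g -> k, v -> f, z -> s / _ #: fires at position(s) 11: gafipmizolt
2. e -> o, i -> u / B C0 _: fires at position(s) 4: gafupmizolt
surface: gafupmizolt


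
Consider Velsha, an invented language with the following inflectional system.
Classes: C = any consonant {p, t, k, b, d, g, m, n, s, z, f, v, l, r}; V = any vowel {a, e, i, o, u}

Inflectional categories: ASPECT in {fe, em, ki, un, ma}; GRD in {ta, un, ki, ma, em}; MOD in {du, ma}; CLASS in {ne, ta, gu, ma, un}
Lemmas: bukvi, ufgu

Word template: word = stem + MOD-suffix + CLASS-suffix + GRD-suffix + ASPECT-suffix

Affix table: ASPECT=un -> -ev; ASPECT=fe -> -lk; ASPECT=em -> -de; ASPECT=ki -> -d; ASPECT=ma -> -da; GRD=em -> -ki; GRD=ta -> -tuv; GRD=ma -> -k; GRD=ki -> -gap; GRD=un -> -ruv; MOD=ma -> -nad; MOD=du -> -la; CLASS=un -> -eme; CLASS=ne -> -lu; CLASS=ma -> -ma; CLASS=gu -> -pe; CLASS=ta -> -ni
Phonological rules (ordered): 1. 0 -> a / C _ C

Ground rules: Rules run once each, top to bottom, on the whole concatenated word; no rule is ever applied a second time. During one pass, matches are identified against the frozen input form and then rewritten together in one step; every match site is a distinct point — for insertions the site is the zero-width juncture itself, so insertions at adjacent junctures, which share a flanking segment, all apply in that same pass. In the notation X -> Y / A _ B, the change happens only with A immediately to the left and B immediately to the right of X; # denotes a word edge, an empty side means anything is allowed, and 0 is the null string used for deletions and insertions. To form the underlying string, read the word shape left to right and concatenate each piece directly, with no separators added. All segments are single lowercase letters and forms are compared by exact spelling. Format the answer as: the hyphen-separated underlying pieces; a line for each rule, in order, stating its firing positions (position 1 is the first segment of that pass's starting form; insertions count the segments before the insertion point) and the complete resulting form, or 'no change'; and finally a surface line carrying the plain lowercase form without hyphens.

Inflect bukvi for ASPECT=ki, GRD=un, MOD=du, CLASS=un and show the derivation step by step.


underlying: bukvi-la-eme-ruv-d
1. 0 -> a / C _ C: inserts after position(s) 3, 13: bukavilaemeruvad
surface: bukavilaemeruvad


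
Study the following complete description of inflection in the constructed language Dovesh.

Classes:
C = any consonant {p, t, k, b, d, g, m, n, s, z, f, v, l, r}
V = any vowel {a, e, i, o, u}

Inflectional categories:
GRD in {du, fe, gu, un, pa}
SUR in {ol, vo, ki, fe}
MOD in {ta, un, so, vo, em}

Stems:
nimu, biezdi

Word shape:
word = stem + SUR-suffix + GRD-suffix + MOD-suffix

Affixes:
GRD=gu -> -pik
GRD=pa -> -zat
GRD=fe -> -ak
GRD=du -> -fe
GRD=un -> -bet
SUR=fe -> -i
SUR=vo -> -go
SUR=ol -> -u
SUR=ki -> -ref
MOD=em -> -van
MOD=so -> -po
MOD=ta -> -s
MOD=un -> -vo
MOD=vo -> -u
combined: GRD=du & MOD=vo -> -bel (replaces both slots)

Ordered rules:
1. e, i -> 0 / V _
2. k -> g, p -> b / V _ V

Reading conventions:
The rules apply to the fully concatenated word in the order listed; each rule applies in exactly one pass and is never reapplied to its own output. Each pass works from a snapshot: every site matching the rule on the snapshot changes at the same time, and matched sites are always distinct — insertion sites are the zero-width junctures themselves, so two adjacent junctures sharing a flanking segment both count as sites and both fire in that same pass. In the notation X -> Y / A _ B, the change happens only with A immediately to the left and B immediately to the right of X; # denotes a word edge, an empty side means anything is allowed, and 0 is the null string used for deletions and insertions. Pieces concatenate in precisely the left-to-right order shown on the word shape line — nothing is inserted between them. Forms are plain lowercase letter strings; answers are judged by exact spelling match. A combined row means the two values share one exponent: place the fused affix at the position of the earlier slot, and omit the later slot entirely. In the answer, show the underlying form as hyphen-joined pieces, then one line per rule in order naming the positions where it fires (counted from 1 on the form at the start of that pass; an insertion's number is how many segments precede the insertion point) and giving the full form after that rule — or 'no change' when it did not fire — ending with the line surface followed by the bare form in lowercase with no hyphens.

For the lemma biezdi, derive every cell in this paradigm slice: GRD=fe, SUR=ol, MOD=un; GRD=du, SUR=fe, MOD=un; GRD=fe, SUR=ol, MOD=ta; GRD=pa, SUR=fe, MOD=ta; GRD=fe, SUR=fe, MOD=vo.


cell GRD=fe, SUR=ol, MOD=un:
underlying: biezdi-u-ak-vo
1. e, i -> 0 / V _: fires at position(s) 3: bizdiuakvo
2. k -> g, p -> b / V _ V: no change
surface: bizdiuakvo

cell GRD=du, SUR=fe, MOD=un:
underlying: biezdi-i-fe-vo
1. e, i -> 0 / V _: fires at position(s) 3, 7: bizdifevo
2. k -> g, p -> b / V _ V: no change
surface: bizdifevo

cell GRD=fe, SUR=ol, MOD=ta:
underlying: biezdi-u-ak-s
1. e, i -> 0 / V _: fires at position(s) 3: bizdiuaks
2. k -> g, p -> b / V _ V: no change
surface: bizdiuaks

cell GRD=pa, SUR=fe, MOD=ta:
underlying: biezdi-i-zat-s
1. e, i -> 0 / V _: fires at position(s) 3, 7: bizdizats
2. k -> g, p -> b / V _ V: no change
surface: bizdizats

cell GRD=fe, SUR=fe, MOD=vo:
underlying: biezdi-i-ak-u
1. e, i -> 0 / V _: fires at position(s) 3, 7: bizdiaku
2. k -> g, p -> b / V _ V: fires at position(s) 7: bizdiagu
surface: bizdiagu


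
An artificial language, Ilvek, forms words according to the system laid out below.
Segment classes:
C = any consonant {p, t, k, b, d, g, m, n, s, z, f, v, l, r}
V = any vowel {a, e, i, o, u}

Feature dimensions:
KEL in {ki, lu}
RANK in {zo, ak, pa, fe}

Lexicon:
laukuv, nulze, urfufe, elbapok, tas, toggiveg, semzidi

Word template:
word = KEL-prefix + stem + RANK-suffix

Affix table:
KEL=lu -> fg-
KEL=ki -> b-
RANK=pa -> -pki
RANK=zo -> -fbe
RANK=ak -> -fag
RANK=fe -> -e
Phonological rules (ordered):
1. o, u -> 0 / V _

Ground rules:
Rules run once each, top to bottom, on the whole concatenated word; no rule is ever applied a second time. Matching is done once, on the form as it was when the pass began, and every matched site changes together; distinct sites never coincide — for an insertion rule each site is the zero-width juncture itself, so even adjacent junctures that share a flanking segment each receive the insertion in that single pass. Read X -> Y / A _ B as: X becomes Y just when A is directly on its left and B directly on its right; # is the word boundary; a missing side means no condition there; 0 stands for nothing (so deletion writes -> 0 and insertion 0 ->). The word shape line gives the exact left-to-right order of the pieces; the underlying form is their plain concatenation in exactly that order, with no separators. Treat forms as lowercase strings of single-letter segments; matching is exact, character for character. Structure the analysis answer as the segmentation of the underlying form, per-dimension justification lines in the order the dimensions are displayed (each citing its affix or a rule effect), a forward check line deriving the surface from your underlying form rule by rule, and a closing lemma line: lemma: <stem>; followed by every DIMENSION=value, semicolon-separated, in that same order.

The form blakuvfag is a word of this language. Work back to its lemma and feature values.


underlying: b-laukuv-fag
KEL=ki - signalled by the affix b-
RANK=ak - signalled by the affix -fag
check: blaukuvfag -> blakuvfag
lemma: laukuv; KEL=ki; RANK=ak


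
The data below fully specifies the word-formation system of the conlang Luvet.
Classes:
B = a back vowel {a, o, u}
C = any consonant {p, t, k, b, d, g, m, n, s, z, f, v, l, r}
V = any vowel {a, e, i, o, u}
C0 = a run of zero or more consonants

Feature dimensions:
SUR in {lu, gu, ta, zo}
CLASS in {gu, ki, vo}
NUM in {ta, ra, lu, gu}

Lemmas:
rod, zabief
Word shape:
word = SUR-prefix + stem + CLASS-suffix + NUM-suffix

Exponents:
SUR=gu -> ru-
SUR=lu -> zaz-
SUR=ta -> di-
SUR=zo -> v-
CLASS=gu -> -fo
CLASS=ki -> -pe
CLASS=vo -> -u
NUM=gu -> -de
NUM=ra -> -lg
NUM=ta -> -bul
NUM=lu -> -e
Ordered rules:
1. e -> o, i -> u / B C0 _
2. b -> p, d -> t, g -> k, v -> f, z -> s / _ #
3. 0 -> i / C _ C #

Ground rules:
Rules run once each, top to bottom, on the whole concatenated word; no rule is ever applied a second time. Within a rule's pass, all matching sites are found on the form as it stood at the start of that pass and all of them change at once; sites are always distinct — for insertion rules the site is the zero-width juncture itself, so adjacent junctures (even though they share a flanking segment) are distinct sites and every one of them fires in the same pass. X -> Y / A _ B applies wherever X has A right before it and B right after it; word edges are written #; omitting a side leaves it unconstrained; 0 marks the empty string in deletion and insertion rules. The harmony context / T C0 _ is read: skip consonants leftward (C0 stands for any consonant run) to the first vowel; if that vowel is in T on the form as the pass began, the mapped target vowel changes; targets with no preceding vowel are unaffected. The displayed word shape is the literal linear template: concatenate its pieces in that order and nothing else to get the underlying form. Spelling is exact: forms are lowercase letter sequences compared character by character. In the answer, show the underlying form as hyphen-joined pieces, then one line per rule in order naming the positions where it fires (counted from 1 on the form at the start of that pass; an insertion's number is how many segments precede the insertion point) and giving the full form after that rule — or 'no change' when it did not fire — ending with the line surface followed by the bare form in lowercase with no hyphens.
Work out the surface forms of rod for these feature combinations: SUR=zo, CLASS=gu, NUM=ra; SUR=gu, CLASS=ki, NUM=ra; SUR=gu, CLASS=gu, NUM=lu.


cell SUR=zo, CLASS=gu, NUM=ra:
underlying: v-rod-fo-lg
1. e -> o, i -> u / B C0 _: no change
2. b -> p, d -> t, g -> k, v -> f, z -> s / _ #: fires at position(s) 8: vrodfolk
3. 0 -> i / C _ C #: inserts after position(s) 7: vrodfolik
surface: vrodfolik

cell SUR=gu, CLASS=ki, NUM=ra:
underlying: ru-rod-pe-lg
1. e -> o, i -> u / B C0 _: fires at position(s) 7: rurodpolg
2. b -> p, d -> t, g -> k, v -> f, z -> s / _ #: fires at position(s) 9: rurodpolk
3. 0 -> i / C _ C #: inserts after position(s) 8: rurodpolik
surface: rurodpolik

cell SUR=gu, CLASS=gu, NUM=lu:
underlying: ru-rod-fo-e
1. e -> o, i -> u / B C0 _: fires at position(s) 8: rurodfoo
2. b -> p, d -> t, g -> k, v -> f, z -> s / _ #: no change
3. 0 -> i / C _ C #: no change
surface: rurodfoo


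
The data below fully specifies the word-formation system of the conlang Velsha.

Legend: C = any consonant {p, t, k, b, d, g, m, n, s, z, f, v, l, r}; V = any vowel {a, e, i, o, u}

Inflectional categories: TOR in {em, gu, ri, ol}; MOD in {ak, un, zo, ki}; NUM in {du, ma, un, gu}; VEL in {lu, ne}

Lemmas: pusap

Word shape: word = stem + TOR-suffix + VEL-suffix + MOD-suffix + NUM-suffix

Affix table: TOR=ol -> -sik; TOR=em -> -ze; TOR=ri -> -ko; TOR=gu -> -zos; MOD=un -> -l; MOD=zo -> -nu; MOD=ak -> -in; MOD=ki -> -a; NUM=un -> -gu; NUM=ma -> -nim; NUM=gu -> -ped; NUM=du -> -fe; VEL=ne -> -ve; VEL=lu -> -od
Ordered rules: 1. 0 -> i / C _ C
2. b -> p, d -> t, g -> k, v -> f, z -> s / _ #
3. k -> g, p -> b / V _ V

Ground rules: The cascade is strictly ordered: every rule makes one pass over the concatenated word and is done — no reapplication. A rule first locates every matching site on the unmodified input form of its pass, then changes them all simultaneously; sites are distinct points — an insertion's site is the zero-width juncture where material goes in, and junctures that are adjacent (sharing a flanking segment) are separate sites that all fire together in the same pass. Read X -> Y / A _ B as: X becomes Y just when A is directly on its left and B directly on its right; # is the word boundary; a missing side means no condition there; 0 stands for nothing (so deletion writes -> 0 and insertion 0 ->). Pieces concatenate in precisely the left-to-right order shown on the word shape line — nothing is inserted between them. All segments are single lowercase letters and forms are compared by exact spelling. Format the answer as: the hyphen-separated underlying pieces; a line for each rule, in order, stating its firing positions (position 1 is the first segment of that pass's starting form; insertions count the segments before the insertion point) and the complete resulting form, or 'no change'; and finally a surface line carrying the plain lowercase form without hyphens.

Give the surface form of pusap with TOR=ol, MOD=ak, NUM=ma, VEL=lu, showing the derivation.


underlying: pusap-sik-od-in-nim
1. 0 -> i / C _ C: inserts after position(s) 5, 12: pusapisikodininim
2. b -> p, d -> t, g -> k, v -> f, z -> s / _ #: no change
3. k -> g, p -> b / V _ V: fires at position(s) 5, 9: pusabisigodininim
surface: pusabisigodininim


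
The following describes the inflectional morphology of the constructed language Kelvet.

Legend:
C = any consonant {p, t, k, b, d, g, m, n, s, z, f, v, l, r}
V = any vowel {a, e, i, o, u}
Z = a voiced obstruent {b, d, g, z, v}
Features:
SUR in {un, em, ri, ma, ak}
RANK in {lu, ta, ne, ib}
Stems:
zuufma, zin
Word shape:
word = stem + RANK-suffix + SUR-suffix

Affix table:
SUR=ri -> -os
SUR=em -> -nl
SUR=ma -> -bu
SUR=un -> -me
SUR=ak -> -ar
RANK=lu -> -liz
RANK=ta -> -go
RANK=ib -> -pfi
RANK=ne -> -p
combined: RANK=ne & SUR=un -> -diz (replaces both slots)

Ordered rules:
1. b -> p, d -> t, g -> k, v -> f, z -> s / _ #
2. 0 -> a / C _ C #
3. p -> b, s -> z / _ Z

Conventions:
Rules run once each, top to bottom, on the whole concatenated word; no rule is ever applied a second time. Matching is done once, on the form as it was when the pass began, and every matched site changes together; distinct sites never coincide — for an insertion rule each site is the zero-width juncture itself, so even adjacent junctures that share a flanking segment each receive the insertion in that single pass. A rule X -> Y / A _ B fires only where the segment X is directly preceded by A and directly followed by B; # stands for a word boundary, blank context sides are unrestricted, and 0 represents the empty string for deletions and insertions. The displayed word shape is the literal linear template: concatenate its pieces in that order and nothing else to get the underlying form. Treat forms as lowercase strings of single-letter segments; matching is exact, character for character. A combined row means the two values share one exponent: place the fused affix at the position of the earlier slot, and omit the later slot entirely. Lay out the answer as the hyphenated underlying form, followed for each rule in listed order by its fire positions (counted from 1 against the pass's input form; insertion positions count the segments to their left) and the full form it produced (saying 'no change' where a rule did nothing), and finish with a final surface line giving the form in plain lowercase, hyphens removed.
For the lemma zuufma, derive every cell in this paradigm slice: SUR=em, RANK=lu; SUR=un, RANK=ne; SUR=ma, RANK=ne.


cell SUR=em, RANK=lu:
underlying: zuufma-liz-nl
1. b -> p, d -> t, g -> k, v -> f, z -> s / _ #: no change
2. 0 -> a / C _ C #: inserts after position(s) 10: zuufmaliznal
3. p -> b, s -> z / _ Z: no change
surface: zuufmaliznal

cell SUR=un, RANK=ne:
underlying: zuufma-diz
1. b -> p, d -> t, g -> k, v -> f, z -> s / _ #: fires at position(s) 9: zuufmadis
2. 0 -> a / C _ C #: no change
3. p -> b, s -> z / _ Z: no change
surface: zuufmadis

cell SUR=ma, RANK=ne:
underlying: zuufma-p-bu
1. b -> p, d -> t, g -> k, v -> f, z -> s / _ #: no change
2. 0 -> a / C _ C #: no change
3. p -> b, s -> z / _ Z: fires at position(s) 7: zuufmabbu
surface: zuufmabbu


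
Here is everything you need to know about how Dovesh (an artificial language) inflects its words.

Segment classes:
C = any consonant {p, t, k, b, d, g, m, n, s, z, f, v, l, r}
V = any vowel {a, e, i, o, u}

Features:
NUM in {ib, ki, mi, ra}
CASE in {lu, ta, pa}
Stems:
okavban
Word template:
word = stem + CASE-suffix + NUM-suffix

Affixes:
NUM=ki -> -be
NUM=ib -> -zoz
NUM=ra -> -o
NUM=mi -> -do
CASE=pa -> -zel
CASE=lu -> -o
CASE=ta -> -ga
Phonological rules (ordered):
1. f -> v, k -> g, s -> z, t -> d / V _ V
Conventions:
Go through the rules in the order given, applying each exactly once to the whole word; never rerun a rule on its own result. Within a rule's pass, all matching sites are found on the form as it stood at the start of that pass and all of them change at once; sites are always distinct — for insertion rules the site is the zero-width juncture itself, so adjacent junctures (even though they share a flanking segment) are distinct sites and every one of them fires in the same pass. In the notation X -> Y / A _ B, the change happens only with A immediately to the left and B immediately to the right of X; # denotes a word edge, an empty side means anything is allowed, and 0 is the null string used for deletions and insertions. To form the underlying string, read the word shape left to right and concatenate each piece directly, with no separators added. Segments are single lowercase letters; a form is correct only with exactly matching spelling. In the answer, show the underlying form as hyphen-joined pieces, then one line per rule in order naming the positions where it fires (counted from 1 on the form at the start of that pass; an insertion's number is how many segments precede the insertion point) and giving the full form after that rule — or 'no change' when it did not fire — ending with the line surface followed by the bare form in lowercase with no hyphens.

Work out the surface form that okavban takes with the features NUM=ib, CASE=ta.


underlying: okavban-ga-zoz
1. f -> v, k -> g, s -> z, t -> d / V _ V: fires at position(s) 2: ogavbangazoz
surface: ogavbangazoz


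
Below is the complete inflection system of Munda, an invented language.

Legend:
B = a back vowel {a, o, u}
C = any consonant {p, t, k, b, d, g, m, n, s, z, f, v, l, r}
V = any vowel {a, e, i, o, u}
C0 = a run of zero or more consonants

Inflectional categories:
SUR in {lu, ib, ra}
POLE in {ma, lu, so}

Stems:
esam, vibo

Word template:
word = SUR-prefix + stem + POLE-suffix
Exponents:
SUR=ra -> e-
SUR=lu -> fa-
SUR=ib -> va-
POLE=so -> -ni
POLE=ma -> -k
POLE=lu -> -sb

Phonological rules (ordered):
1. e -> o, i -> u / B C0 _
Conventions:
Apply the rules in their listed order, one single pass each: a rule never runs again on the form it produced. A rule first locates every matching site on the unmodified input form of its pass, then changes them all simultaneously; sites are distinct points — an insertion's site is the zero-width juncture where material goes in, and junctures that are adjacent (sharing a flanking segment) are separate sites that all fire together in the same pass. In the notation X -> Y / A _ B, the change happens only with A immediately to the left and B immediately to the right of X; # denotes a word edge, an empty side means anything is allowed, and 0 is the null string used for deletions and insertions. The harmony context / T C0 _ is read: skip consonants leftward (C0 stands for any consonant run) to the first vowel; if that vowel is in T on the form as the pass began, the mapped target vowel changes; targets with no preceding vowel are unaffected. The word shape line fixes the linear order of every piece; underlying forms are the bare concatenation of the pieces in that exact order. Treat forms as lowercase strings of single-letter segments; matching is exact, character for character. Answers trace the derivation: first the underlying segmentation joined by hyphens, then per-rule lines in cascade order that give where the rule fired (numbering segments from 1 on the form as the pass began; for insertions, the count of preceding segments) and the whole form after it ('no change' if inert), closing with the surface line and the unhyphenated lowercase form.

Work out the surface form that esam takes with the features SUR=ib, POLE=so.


underlying: va-esam-ni
1. e -> o, i -> u / B C0 _: fires at position(s) 3, 8: vaosamnu
surface: vaosamnu


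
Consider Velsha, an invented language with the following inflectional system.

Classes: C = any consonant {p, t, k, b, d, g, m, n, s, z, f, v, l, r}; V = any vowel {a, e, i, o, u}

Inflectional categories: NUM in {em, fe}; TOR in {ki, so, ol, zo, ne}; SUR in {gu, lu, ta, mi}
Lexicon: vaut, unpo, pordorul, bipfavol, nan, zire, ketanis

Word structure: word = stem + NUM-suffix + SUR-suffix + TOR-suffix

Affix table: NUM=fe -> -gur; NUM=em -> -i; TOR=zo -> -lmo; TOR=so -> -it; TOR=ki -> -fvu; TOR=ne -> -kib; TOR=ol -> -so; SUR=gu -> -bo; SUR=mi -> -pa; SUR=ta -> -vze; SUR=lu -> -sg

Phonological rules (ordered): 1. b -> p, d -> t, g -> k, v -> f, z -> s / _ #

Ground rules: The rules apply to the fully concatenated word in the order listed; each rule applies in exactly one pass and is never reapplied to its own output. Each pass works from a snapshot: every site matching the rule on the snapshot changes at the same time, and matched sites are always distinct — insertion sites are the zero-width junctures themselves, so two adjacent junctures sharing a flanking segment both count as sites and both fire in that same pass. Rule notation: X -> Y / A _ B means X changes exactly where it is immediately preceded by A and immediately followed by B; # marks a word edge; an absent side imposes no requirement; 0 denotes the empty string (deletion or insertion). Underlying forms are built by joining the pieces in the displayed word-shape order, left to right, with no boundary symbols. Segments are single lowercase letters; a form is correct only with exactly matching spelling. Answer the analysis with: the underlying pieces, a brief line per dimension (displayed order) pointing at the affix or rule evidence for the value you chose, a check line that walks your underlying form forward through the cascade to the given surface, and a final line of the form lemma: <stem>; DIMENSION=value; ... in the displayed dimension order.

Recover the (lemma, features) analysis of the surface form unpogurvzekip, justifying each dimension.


underlying: unpo-gur-vze-kib
NUM=fe - signalled by the affix -gur
TOR=ne - signalled by the affix -kib
SUR=ta - signalled by the affix -vze
check: unpogurvzekib -> unpogurvzekip
lemma: unpo; NUM=fe; TOR=ne; SUR=ta


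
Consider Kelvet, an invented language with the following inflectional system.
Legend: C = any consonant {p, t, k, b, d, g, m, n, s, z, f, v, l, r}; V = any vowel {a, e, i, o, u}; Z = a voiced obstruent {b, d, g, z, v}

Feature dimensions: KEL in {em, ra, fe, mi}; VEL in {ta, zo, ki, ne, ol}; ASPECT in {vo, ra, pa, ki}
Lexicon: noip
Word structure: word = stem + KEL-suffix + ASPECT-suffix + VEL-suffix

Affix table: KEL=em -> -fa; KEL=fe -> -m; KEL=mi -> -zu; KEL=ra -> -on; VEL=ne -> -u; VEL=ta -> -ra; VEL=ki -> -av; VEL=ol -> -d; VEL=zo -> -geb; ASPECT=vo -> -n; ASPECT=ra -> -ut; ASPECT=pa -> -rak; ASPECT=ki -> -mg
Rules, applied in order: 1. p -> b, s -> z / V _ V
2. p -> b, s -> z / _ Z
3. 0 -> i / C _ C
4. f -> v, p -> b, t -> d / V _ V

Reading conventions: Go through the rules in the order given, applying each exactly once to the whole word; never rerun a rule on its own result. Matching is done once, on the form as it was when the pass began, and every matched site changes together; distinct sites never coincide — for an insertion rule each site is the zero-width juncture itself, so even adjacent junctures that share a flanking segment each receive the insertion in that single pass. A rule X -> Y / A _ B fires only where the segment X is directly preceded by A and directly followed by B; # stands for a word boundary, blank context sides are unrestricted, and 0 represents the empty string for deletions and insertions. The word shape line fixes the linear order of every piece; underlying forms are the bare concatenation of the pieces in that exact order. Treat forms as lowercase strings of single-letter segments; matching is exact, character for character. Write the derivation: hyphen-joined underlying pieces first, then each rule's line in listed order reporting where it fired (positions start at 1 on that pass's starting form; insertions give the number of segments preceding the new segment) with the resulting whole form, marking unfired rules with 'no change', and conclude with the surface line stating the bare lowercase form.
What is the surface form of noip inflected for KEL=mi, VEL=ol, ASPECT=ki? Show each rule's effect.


underlying: noip-zu-mg-d
1. p -> b, s -> z / V _ V: no change
2. p -> b, s -> z / _ Z: fires at position(s) 4: noibzumgd
3. 0 -> i / C _ C: inserts after position(s) 4, 7, 8: noibizumigid
4. f -> v, p -> b, t -> d / V _ V: no change
surface: noibizumigid


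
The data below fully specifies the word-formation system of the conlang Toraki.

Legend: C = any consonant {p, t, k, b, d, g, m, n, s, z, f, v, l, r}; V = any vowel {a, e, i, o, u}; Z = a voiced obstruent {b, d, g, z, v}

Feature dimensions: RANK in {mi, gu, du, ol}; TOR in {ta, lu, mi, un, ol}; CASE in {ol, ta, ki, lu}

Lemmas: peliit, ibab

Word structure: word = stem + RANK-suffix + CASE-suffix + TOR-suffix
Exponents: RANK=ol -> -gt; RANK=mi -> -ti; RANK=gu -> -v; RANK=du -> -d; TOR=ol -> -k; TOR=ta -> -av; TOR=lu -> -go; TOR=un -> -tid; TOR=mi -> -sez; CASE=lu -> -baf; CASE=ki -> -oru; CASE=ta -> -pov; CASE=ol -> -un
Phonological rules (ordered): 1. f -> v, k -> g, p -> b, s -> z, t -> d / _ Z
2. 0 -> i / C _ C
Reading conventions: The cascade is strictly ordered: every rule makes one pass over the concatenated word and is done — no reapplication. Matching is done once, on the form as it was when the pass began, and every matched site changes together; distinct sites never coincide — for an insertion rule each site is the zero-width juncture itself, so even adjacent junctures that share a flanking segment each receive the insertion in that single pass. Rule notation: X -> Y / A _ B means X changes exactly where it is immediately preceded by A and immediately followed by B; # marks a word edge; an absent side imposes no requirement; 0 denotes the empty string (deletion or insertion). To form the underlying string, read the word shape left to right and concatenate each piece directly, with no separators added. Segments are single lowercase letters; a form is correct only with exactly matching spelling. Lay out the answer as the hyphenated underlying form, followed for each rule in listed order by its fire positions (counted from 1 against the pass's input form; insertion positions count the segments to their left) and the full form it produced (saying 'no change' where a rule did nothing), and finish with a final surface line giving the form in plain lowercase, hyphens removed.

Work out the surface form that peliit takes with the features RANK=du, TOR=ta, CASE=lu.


underlying: peliit-d-baf-av
1. f -> v, k -> g, p -> b, s -> z, t -> d / _ Z: fires at position(s) 6: peliiddbafav
2. 0 -> i / C _ C: inserts after position(s) 6, 7: peliididibafav
surface: peliididibafav


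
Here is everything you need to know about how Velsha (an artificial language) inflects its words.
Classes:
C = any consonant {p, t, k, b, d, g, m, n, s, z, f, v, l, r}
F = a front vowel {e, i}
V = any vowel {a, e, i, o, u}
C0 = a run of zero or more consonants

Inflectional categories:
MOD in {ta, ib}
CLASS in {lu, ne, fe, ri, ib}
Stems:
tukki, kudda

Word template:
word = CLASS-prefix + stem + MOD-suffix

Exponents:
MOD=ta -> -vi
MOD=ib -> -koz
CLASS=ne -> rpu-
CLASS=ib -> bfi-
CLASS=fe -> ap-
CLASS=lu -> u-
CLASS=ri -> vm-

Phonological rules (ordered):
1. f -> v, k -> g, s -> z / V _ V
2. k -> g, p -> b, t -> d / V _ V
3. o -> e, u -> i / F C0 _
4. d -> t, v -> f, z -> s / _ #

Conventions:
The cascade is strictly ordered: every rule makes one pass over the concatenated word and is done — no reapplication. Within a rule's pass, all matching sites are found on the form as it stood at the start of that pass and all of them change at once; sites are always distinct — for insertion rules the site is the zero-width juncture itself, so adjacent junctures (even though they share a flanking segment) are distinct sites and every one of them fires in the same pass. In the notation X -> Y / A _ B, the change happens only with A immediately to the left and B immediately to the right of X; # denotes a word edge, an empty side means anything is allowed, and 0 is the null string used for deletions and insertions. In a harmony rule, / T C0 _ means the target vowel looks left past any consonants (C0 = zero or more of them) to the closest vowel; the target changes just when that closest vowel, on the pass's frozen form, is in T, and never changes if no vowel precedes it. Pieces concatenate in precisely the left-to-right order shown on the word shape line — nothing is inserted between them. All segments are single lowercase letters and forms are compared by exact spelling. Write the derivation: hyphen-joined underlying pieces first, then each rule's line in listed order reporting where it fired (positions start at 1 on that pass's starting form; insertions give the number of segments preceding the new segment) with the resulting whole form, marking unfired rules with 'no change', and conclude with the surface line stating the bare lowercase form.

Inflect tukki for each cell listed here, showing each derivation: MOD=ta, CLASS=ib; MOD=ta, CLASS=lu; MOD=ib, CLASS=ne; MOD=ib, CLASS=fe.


cell MOD=ta, CLASS=ib:
underlying: bfi-tukki-vi
1. f -> v, k -> g, s -> z / V _ V: no change
2. k -> g, p -> b, t -> d / V _ V: fires at position(s) 4: bfidukkivi
3. o -> e, u -> i / F C0 _: fires at position(s) 5: bfidikkivi
4. d -> t, v -> f, z -> s / _ #: no change
surface: bfidikkivi

cell MOD=ta, CLASS=lu:
underlying: u-tukki-vi
1. f -> v, k -> g, s -> z / V _ V: no change
2. k -> g, p -> b, t -> d / V _ V: fires at position(s) 2: udukkivi
3. o -> e, u -> i / F C0 _: no change
4. d -> t, v -> f, z -> s / _ #: no change
surface: udukkivi

cell MOD=ib, CLASS=ne:
underlying: rpu-tukki-koz
1. f -> v, k -> g, s -> z / V _ V: fires at position(s) 9: rputukkigoz
2. k -> g, p -> b, t -> d / V _ V: fires at position(s) 4: rpudukkigoz
3. o -> e, u -> i / F C0 _: fires at position(s) 10: rpudukkigez
4. d -> t, v -> f, z -> s / _ #: fires at position(s) 11: rpudukkiges
surface: rpudukkiges

cell MOD=ib, CLASS=fe:
underlying: ap-tukki-koz
1. f -> v, k -> g, s -> z / V _ V: fires at position(s) 8: aptukkigoz
2. k -> g, p -> b, t -> d / V _ V: no change
3. o -> e, u -> i / F C0 _: fires at position(s) 9: aptukkigez
4. d -> t, v -> f, z -> s / _ #: fires at position(s) 10: aptukkiges
surface: aptukkiges
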